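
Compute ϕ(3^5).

162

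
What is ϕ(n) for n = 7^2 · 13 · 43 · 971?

20532960

φ(7^2) = 7^2 − 7^1 = 49 − 7 = 42.
φ(13) = 13 − 1 = 12.
φ(43) = 43 − 1 = 42.
φ(971) = 971 − 1 = 970.
φ(26596661) = 42 × 12 × 42 × 970 = 20532960.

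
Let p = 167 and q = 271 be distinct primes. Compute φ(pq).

φ(45257) = 45257 · (1 − 1/167) · (1 − 1/271)
       = 45257 · 44820/45257 = 44820.

44820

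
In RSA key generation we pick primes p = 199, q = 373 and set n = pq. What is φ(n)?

73656

φ(199) = 199 − 1 = 198.
φ(373) = 373 − 1 = 372.
Multiply: 198 · 372 = 73656.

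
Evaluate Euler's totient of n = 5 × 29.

φ(145) = 145 · (1 − 1/5) · (1 − 1/29)
       = 145 · 112/145 = 112.

112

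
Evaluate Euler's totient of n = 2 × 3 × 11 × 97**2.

φ(2) = 2 − 1 = 1.
φ(3) = 3 − 1 = 2.
φ(11) = 11 − 1 = 10.
φ(97^2) = 97^2 − 97^1 = 9409 − 97 = 9312.
Multiply: 1 · 2 · 10 · 9312 = 186240.

186240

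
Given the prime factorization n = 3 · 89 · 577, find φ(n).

φ(154059) = 154059 · (1 − 1/3) · (1 − 1/89) · (1 − 1/577)
       = 154059 · 101376/154059 = 101376.

101376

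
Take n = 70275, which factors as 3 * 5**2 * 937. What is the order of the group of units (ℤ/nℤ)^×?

φ(3) = 3 − 1 = 2.
φ(5^2) = 5^1·(5−1) = 5·4 = 20.
φ(937) = 937 − 1 = 936.
φ(70275) = 2 × 20 × 936 = 37440.

37440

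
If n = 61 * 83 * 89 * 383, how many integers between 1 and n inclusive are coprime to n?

165390720

φ(172582481) = 172582481 · (1 − 1/61) · (1 − 1/83) · (1 − 1/89) · (1 − 1/383)
       = 172582481 · 165390720/172582481 = 165390720.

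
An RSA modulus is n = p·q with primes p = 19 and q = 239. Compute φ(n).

For distinct primes, φ(pq) = (p−1)(q−1) = 18 × 238 = 4284.

4284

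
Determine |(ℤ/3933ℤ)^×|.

3933 = 3^2 × 19 × 23.
φ(3933) = 3933 · (1 − 1/3) · (1 − 1/19) · (1 − 1/23)
       = 3933 · 792/1311 = 2376.

2376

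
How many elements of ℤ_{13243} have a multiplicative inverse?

11520

Factor 13243: 13243 = 17 · 19 · 41.
φ(13243) = 13243 · (1 − 1/17) · (1 − 1/19) · (1 − 1/41)
       = 13243 · 11520/13243 = 11520.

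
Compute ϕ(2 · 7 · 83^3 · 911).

φ(7292571398) = 7292571398 · (1 − 1/2) · (1 − 1/7) · (1 − 1/83) · (1 − 1/911)
       = 7292571398 · 447720/1058582 = 3084343080.

3084343080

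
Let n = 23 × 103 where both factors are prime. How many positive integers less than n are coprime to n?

2244

For distinct primes, φ(pq) = (p−1)(q−1) = 22 × 102 = 2244.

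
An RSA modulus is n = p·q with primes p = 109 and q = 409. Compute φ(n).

44064

φ(n) = (p − 1)(q − 1) = (109−1)(409−1) = 108·408 = 44064.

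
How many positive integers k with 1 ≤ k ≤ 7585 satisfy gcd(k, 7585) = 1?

5760

Factor 7585: 7585 = 5 * 37 * 41.
φ(5) = 5 − 1 = 4.
φ(37) = 37 − 1 = 36.
φ(41) = 41 − 1 = 40.
φ(7585) = 4 × 36 × 40 = 5760.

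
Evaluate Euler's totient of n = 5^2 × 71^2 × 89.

8747200

φ(5^2) = 5^2 − 5^1 = 25 − 5 = 20.
φ(71^2) = 71^1·(71−1) = 71·70 = 4970.
φ(89) = 89 − 1 = 88.
Multiply: 20 · 4970 · 88 = 8747200.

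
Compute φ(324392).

First factor: 324392 = 2**3 · 23 · 41 · 43.
φ(2^3) = 2^3 − 2^2 = 8 − 4 = 4.
φ(23) = 23 − 1 = 22.
φ(41) = 41 − 1 = 40.
φ(43) = 43 − 1 = 42.
φ(324392) = 4 × 22 × 40 × 42 = 147840.

147840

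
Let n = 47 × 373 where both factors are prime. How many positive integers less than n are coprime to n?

17112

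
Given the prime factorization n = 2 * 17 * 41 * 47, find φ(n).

φ(2) = 2 − 1 = 1.
φ(17) = 17 − 1 = 16.
φ(41) = 41 − 1 = 40.
φ(47) = 47 − 1 = 46.
Since φ is multiplicative, φ(65518) = 1 · 16 · 40 · 46 = 29440.

29440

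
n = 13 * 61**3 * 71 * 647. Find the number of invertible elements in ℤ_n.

121149806400

φ(13) = 13 − 1 = 12.
φ(61^3) = 61^3 − 61^2 = 226981 − 3721 = 223260.
φ(71) = 71 − 1 = 70.
φ(647) = 647 − 1 = 646.
φ(135548740561) = 12 × 223260 × 70 × 646 = 121149806400.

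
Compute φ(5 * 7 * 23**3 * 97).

φ(41306965) = 41306965 · (1 − 1/5) · (1 − 1/7) · (1 − 1/23) · (1 − 1/97)
       = 41306965 · 50688/78085 = 26813952.

26813952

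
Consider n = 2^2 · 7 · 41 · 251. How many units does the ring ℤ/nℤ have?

120000

φ(288148) = 288148 · (1 − 1/2) · (1 − 1/7) · (1 − 1/41) · (1 − 1/251)
       = 288148 · 60000/144074 = 120000.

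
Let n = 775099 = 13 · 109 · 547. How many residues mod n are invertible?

707616

φ(775099) = 775099 · (1 − 1/13) · (1 − 1/109) · (1 − 1/547)
       = 775099 · 707616/775099 = 707616.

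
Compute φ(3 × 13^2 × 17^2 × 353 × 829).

24734121984

φ(42878051151) = 42878051151 · (1 − 1/3) · (1 − 1/13) · (1 − 1/17) · (1 − 1/353) · (1 − 1/829)
       = 42878051151 · 111919104/194018331 = 24734121984.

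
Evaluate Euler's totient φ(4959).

3024

First factor: 4959 = 3**2 × 19 × 29.
φ(3^2) = 3^1·(3−1) = 3·2 = 6.
φ(19) = 19 − 1 = 18.
φ(29) = 29 − 1 = 28.
φ(4959) = 6 × 18 × 28 = 3024.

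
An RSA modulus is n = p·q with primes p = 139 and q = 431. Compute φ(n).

φ(139) = 139 − 1 = 138.
φ(431) = 431 − 1 = 430.
φ(59909) = 138 × 430 = 59340.

59340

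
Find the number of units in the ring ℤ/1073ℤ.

1008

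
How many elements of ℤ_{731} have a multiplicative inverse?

Prime factorization: 731 = 17 · 43.
φ(17) = 17 − 1 = 16.
φ(43) = 43 − 1 = 42.
Multiply: 16 · 42 = 672.

672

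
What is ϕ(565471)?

483840

565471 = 17 · 29 · 31 · 37.
φ(565471) = 565471 · (1 − 1/17) · (1 − 1/29) · (1 − 1/31) · (1 − 1/37)
       = 565471 · 483840/565471 = 483840.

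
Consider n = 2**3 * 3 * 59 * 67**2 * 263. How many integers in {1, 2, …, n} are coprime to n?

φ(1671739512) = 1671739512 · (1 − 1/2) · (1 − 1/3) · (1 − 1/59) · (1 − 1/67) · (1 − 1/263)
       = 1671739512 · 2005872/6237834 = 537573696.

537573696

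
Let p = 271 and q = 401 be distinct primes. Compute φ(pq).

108000

φ(n) = (p − 1)(q − 1) = (271−1)(401−1) = 270·400 = 108000.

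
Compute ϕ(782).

Prime factorization: 782 = 2 · 17 · 23.
φ(2) = 2 − 1 = 1.
φ(17) = 17 − 1 = 16.
φ(23) = 23 − 1 = 22.
Since φ is multiplicative, φ(782) = 1 · 16 · 22 = 352.

352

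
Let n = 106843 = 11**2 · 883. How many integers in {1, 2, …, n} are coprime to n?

φ(11^2) = 11^1·(11−1) = 11·10 = 110.
φ(883) = 883 − 1 = 882.
Since φ is multiplicative, φ(106843) = 110 · 882 = 97020.

97020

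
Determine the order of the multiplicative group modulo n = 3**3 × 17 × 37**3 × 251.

φ(3^3) = 3^3 − 3^2 = 27 − 9 = 18.
φ(17) = 17 − 1 = 16.
φ(37^3) = 37^3 − 37^2 = 50653 − 1369 = 49284.
φ(251) = 251 − 1 = 250.
Multiply: 18 · 16 · 49284 · 250 = 3548448000.

3548448000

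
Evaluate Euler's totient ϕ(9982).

3960

First factor: 9982 = 2 · 7 · 23 · 31.
φ(2) = 2 − 1 = 1.
φ(7) = 7 − 1 = 6.
φ(23) = 23 − 1 = 22.
φ(31) = 31 − 1 = 30.
φ(9982) = 1 × 6 × 22 × 30 = 3960.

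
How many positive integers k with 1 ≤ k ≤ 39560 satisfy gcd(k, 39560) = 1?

First factor: 39560 = 2^3 · 5 · 23 · 43.
φ(2^3) = 2^3 − 2^2 = 8 − 4 = 4.
φ(5) = 5 − 1 = 4.
φ(23) = 23 − 1 = 22.
φ(43) = 43 − 1 = 42.
φ(39560) = 4 × 4 × 22 × 42 = 14784.

14784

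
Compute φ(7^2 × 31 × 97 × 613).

74027520

φ(7^2) = 7^1·(7−1) = 7·6 = 42.
φ(31) = 31 − 1 = 30.
φ(97) = 97 − 1 = 96.
φ(613) = 613 − 1 = 612.
Multiply: 42 · 30 · 96 · 612 = 74027520.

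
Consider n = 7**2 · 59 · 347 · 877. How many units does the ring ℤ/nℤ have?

φ(879786229) = 879786229 · (1 − 1/7) · (1 − 1/59) · (1 − 1/347) · (1 − 1/877)
       = 879786229 · 105477408/125683747 = 738341856.

738341856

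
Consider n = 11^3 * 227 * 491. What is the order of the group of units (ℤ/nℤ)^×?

φ(11^3) = 11^2·(11−1) = 121·10 = 1210.
φ(227) = 227 − 1 = 226.
φ(491) = 491 − 1 = 490.
Since φ is multiplicative, φ(148349267) = 1210 · 226 · 490 = 133995400.

133995400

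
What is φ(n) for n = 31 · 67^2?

132660

φ(139159) = 139159 · (1 − 1/31) · (1 − 1/67)
       = 139159 · 1980/2077 = 132660.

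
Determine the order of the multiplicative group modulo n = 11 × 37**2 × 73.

φ(1099307) = 1099307 · (1 − 1/11) · (1 − 1/37) · (1 − 1/73)
       = 1099307 · 25920/29711 = 959040.

959040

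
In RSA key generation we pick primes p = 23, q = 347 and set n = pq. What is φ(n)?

7612

φ(7981) = 7981 · (1 − 1/23) · (1 − 1/347)
       = 7981 · 7612/7981 = 7612.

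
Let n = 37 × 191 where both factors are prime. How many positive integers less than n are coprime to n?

6840

φ(37) = 37 − 1 = 36.
φ(191) = 191 − 1 = 190.
Since φ is multiplicative, φ(7067) = 36 · 190 = 6840.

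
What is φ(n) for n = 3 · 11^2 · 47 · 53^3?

1478208160

φ(2539990497) = 2539990497 · (1 − 1/3) · (1 − 1/11) · (1 − 1/47) · (1 − 1/53)
       = 2539990497 · 47840/82203 = 1478208160.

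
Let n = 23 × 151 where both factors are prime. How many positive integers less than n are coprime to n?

3300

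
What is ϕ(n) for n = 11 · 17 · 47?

φ(8789) = 8789 · (1 − 1/11) · (1 − 1/17) · (1 − 1/47)
       = 8789 · 7360/8789 = 7360.

7360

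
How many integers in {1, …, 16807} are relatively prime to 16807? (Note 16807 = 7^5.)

14406

φ(16807) = 16807 · (1 − 1/7)
       = 16807 · 6/7 = 14406.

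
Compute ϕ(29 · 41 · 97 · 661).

φ(76235113) = 76235113 · (1 − 1/29) · (1 − 1/41) · (1 − 1/97) · (1 − 1/661)
       = 76235113 · 70963200/76235113 = 70963200.

70963200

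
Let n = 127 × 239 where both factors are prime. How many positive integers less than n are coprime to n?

29988

For distinct primes, φ(pq) = (p−1)(q−1) = 126 × 238 = 29988.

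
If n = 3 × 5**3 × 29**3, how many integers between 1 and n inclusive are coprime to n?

φ(3) = 3 − 1 = 2.
φ(5^3) = 5^3 − 5^2 = 125 − 25 = 100.
φ(29^3) = 29^2·(29−1) = 841·28 = 23548.
Multiply: 2 · 100 · 23548 = 4709600.

4709600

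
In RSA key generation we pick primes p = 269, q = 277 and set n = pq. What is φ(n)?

73968

φ(74513) = 74513 · (1 − 1/269) · (1 − 1/277)
       = 74513 · 73968/74513 = 73968.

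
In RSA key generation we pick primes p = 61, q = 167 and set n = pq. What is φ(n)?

9960

φ(pq) = (p−1)(q−1) = 60 · 166 = 9960.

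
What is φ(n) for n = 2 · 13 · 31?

φ(806) = 806 · (1 − 1/2) · (1 − 1/13) · (1 − 1/31)
       = 806 · 360/806 = 360.

360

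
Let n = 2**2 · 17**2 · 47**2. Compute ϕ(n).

φ(2553604) = 2553604 · (1 − 1/2) · (1 − 1/17) · (1 − 1/47)
       = 2553604 · 736/1598 = 1176128.

1176128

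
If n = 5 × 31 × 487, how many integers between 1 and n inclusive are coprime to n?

58320

φ(75485) = 75485 · (1 − 1/5) · (1 − 1/31) · (1 − 1/487)
       = 75485 · 58320/75485 = 58320.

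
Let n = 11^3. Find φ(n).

φ(1331) = 1331 · (1 − 1/11)
       = 1331 · 10/11 = 1210.

1210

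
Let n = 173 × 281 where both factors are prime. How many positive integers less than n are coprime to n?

For distinct primes, φ(pq) = (p−1)(q−1) = 172 × 280 = 48160.

48160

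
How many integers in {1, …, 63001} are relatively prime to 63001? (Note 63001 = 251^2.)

φ(251^2) = 251^1·(251−1) = 251·250 = 62750.

62750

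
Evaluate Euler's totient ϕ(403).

Prime factorization: 403 = 13 · 31.
φ(403) = 403 · (1 − 1/13) · (1 − 1/31)
       = 403 · 360/403 = 360.

360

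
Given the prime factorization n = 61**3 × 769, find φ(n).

171463680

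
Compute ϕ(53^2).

φ(53^2) = 53^1·(53−1) = 53·52 = 2756.

2756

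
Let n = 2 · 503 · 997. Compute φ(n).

φ(1002982) = 1002982 · (1 − 1/2) · (1 − 1/503) · (1 − 1/997)
       = 1002982 · 499992/1002982 = 499992.

499992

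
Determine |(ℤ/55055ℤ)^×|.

31680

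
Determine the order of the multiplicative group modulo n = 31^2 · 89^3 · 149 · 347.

φ(31^2) = 31^2 − 31^1 = 961 − 31 = 930.
φ(89^3) = 89^3 − 89^2 = 704969 − 7921 = 697048.
φ(149) = 149 − 1 = 148.
φ(347) = 347 − 1 = 346.
Multiply: 930 · 697048 · 148 · 346 = 33195823605120.

33195823605120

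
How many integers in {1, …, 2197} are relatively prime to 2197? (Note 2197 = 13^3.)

2028

φ(13^3) = 13^3 − 13^2 = 2197 − 169 = 2028.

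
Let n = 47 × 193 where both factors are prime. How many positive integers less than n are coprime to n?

φ(47) = 47 − 1 = 46.
φ(193) = 193 − 1 = 192.
Multiply: 46 · 192 = 8832.

8832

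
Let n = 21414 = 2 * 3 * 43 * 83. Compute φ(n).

φ(2) = 2 − 1 = 1.
φ(3) = 3 − 1 = 2.
φ(43) = 43 − 1 = 42.
φ(83) = 83 − 1 = 82.
φ(21414) = 1 × 2 × 42 × 82 = 6888.

6888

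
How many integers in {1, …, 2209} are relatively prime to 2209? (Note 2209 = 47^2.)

φ(47^2) = 47^2 − 47^1 = 2209 − 47 = 2162.

2162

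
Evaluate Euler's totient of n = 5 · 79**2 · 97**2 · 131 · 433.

12889965404160

φ(16654317791935) = 16654317791935 · (1 − 1/5) · (1 − 1/79) · (1 − 1/97) · (1 − 1/131) · (1 − 1/433)
       = 16654317791935 · 1682104320/2173341745 = 12889965404160.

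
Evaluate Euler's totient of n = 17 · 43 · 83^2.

φ(17) = 17 − 1 = 16.
φ(43) = 43 − 1 = 42.
φ(83^2) = 83^1·(83−1) = 83·82 = 6806.
Multiply: 16 · 42 · 6806 = 4573632.

4573632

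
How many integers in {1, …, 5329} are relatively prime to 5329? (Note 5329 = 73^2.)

5256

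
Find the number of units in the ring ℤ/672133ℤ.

First factor: 672133 = 7**2 · 11 · 29 · 43.
φ(7^2) = 7^1·(7−1) = 7·6 = 42.
φ(11) = 11 − 1 = 10.
φ(29) = 29 − 1 = 28.
φ(43) = 43 − 1 = 42.
φ(672133) = 42 × 10 × 28 × 42 = 493920.

493920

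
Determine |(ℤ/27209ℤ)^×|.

20592

27209 = 7 · 13**2 · 23.
φ(7) = 7 − 1 = 6.
φ(13^2) = 13^1·(13−1) = 13·12 = 156.
φ(23) = 23 − 1 = 22.
Since φ is multiplicative, φ(27209) = 6 · 156 · 22 = 20592.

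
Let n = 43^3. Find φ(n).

77658

φ(79507) = 79507 · (1 − 1/43)
       = 79507 · 42/43 = 77658.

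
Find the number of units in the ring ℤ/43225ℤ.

First factor: 43225 = 5^2 · 7 · 13 · 19.
φ(43225) = 43225 · (1 − 1/5) · (1 − 1/7) · (1 − 1/13) · (1 − 1/19)
       = 43225 · 5184/8645 = 25920.

25920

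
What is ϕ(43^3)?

77658

φ(43^3) = 43^3 − 43^2 = 79507 − 1849 = 77658.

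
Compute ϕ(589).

540

First factor: 589 = 19 · 31.
φ(589) = 589 · (1 − 1/19) · (1 − 1/31)
       = 589 · 540/589 = 540.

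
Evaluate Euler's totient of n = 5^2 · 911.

18200

φ(22775) = 22775 · (1 − 1/5) · (1 − 1/911)
       = 22775 · 3640/4555 = 18200.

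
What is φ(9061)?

Factor 9061: 9061 = 13 · 17 · 41.
φ(13) = 13 − 1 = 12.
φ(17) = 17 − 1 = 16.
φ(41) = 41 − 1 = 40.
Multiply: 12 · 16 · 40 = 7680.

7680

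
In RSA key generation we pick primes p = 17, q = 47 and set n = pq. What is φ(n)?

736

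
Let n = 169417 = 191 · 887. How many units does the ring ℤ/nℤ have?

168340

φ(169417) = 169417 · (1 − 1/191) · (1 − 1/887)
       = 169417 · 168340/169417 = 168340.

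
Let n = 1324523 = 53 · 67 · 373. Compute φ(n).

1276704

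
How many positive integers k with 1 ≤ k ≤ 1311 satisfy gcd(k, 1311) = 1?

Factor 1311: 1311 = 3 × 19 × 23.
φ(3) = 3 − 1 = 2.
φ(19) = 19 − 1 = 18.
φ(23) = 23 − 1 = 22.
Since φ is multiplicative, φ(1311) = 2 · 18 · 22 = 792.

792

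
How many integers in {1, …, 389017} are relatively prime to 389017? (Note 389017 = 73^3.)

383688

φ(389017) = 389017 · (1 − 1/73)
       = 389017 · 72/73 = 383688.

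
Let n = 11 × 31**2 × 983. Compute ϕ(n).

φ(11) = 11 − 1 = 10.
φ(31^2) = 31^1·(31−1) = 31·30 = 930.
φ(983) = 983 − 1 = 982.
Multiply: 10 · 930 · 982 = 9132600.

9132600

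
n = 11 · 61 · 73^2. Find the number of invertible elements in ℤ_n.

φ(11) = 11 − 1 = 10.
φ(61) = 61 − 1 = 60.
φ(73^2) = 73^1·(73−1) = 73·72 = 5256.
φ(3575759) = 10 × 60 × 5256 = 3153600.

3153600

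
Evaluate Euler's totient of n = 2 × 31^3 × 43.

1210860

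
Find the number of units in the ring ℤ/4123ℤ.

4123 = 7 · 19 · 31.
φ(4123) = 4123 · (1 − 1/7) · (1 − 1/19) · (1 − 1/31)
       = 4123 · 3240/4123 = 3240.

3240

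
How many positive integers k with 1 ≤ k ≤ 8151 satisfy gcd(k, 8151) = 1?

Prime factorization: 8151 = 3 · 11 · 13 · 19.
φ(3) = 3 − 1 = 2.
φ(11) = 11 − 1 = 10.
φ(13) = 13 − 1 = 12.
φ(19) = 19 − 1 = 18.
Multiply: 2 · 10 · 12 · 18 = 4320.

4320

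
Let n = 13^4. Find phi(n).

26364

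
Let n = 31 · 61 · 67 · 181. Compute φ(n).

21384000

φ(22932157) = 22932157 · (1 − 1/31) · (1 − 1/61) · (1 − 1/67) · (1 − 1/181)
       = 22932157 · 21384000/22932157 = 21384000.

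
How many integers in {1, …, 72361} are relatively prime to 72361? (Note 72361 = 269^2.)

φ(269^2) = 269^2 − 269^1 = 72361 − 269 = 72092.

72092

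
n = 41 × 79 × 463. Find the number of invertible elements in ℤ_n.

φ(41) = 41 − 1 = 40.
φ(79) = 79 − 1 = 78.
φ(463) = 463 − 1 = 462.
φ(1499657) = 40 × 78 × 462 = 1441440.

1441440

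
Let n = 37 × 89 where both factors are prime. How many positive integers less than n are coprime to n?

3168

φ(pq) = (p−1)(q−1) = 36 · 88 = 3168.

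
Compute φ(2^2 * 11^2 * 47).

φ(22748) = 22748 · (1 − 1/2) · (1 − 1/11) · (1 − 1/47)
       = 22748 · 460/1034 = 10120.

10120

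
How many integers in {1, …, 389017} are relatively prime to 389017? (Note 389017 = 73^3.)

383688

φ(389017) = 389017 · (1 − 1/73)
       = 389017 · 72/73 = 383688.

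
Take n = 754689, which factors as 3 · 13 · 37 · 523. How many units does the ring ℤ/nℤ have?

φ(754689) = 754689 · (1 − 1/3) · (1 − 1/13) · (1 − 1/37) · (1 − 1/523)
       = 754689 · 451008/754689 = 451008.

451008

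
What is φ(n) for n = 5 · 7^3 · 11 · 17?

φ(5) = 5 − 1 = 4.
φ(7^3) = 7^3 − 7^2 = 343 − 49 = 294.
φ(11) = 11 − 1 = 10.
φ(17) = 17 − 1 = 16.
φ(320705) = 4 × 294 × 10 × 16 = 188160.

188160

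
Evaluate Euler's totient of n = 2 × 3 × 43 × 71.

φ(2) = 2 − 1 = 1.
φ(3) = 3 − 1 = 2.
φ(43) = 43 − 1 = 42.
φ(71) = 71 − 1 = 70.
φ(18318) = 1 × 2 × 42 × 70 = 5880.

5880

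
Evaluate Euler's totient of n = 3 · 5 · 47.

φ(705) = 705 · (1 − 1/3) · (1 − 1/5) · (1 − 1/47)
       = 705 · 368/705 = 368.

368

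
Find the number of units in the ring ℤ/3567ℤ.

2240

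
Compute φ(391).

First factor: 391 = 17 × 23.
φ(17) = 17 − 1 = 16.
φ(23) = 23 − 1 = 22.
Since φ is multiplicative, φ(391) = 16 · 22 = 352.

352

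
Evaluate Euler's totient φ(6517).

5292

Factor 6517: 6517 = 7**3 × 19.
φ(7^3) = 7^3 − 7^2 = 343 − 49 = 294.
φ(19) = 19 − 1 = 18.
Since φ is multiplicative, φ(6517) = 294 · 18 = 5292.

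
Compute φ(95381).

73920

First factor: 95381 = 11 * 13 * 23 * 29.
φ(11) = 11 − 1 = 10.
φ(13) = 13 − 1 = 12.
φ(23) = 23 − 1 = 22.
φ(29) = 29 − 1 = 28.
Multiply: 10 · 12 · 22 · 28 = 73920.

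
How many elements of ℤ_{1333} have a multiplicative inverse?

1260

First factor: 1333 = 31 · 43.
φ(31) = 31 − 1 = 30.
φ(43) = 43 − 1 = 42.
Multiply: 30 · 42 = 1260.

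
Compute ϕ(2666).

First factor: 2666 = 2 · 31 · 43.
φ(2666) = 2666 · (1 − 1/2) · (1 − 1/31) · (1 − 1/43)
       = 2666 · 1260/2666 = 1260.

1260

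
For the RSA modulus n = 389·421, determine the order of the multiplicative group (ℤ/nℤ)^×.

162960

φ(163769) = 163769 · (1 − 1/389) · (1 − 1/421)
       = 163769 · 162960/163769 = 162960.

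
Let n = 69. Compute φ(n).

44

Prime factorization: 69 = 3 × 23.
φ(3) = 3 − 1 = 2.
φ(23) = 23 − 1 = 22.
Multiply: 2 · 22 = 44.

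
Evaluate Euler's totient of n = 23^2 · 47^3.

51416684

φ(23^2) = 23^1·(23−1) = 23·22 = 506.
φ(47^3) = 47^3 − 47^2 = 103823 − 2209 = 101614.
Multiply: 506 · 101614 = 51416684.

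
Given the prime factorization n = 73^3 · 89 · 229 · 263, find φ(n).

2016958800384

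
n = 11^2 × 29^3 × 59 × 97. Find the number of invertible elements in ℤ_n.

φ(11^2) = 11^2 − 11^1 = 121 − 11 = 110.
φ(29^3) = 29^3 − 29^2 = 24389 − 841 = 23548.
φ(59) = 59 − 1 = 58.
φ(97) = 97 − 1 = 96.
φ(16888967887) = 110 × 23548 × 58 × 96 = 14422679040.

14422679040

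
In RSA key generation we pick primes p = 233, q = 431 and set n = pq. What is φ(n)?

99760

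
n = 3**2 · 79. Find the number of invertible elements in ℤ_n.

φ(711) = 711 · (1 − 1/3) · (1 − 1/79)
       = 711 · 156/237 = 468.

468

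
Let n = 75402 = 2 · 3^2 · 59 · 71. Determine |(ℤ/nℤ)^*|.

24360

φ(75402) = 75402 · (1 − 1/2) · (1 − 1/3) · (1 − 1/59) · (1 − 1/71)
       = 75402 · 8120/25134 = 24360.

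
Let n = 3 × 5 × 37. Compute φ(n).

288

φ(3) = 3 − 1 = 2.
φ(5) = 5 − 1 = 4.
φ(37) = 37 − 1 = 36.
φ(555) = 2 × 4 × 36 = 288.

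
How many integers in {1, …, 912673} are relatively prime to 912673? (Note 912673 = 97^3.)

903264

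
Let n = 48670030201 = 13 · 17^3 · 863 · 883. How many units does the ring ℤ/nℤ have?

φ(48670030201) = 48670030201 · (1 − 1/13) · (1 − 1/17) · (1 − 1/863) · (1 − 1/883)
       = 48670030201 · 145974528/168408409 = 42186638592.

42186638592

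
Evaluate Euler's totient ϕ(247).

216

Prime factorization: 247 = 13 · 19.
φ(13) = 13 − 1 = 12.
φ(19) = 19 − 1 = 18.
Multiply: 12 · 18 = 216.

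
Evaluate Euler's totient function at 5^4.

φ(5^4) = 5^4 − 5^3 = 625 − 125 = 500.

500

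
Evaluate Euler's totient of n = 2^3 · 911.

3640

φ(7288) = 7288 · (1 − 1/2) · (1 − 1/911)
       = 7288 · 910/1822 = 3640.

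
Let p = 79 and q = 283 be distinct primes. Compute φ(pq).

For distinct primes, φ(pq) = (p−1)(q−1) = 78 × 282 = 21996.

21996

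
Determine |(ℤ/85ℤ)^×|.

64

Factor 85: 85 = 5 · 17.
φ(85) = 85 · (1 − 1/5) · (1 − 1/17)
       = 85 · 64/85 = 64.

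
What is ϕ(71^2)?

φ(71^2) = 71^1·(71−1) = 71·70 = 4970.

4970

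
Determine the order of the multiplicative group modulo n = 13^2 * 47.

φ(13^2) = 13^1·(13−1) = 13·12 = 156.
φ(47) = 47 − 1 = 46.
Since φ is multiplicative, φ(7943) = 156 · 46 = 7176.

7176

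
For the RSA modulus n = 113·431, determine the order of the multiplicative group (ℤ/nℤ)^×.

48160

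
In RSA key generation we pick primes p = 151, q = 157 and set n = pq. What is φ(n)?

φ(151) = 151 − 1 = 150.
φ(157) = 157 − 1 = 156.
Since φ is multiplicative, φ(23707) = 150 · 156 = 23400.

23400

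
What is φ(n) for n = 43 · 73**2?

φ(229147) = 229147 · (1 − 1/43) · (1 − 1/73)
       = 229147 · 3024/3139 = 220752.

220752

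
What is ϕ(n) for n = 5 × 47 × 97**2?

φ(5) = 5 − 1 = 4.
φ(47) = 47 − 1 = 46.
φ(97^2) = 97^2 − 97^1 = 9409 − 97 = 9312.
Multiply: 4 · 46 · 9312 = 1713408.

1713408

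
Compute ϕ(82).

40

First factor: 82 = 2 × 41.
φ(82) = 82 · (1 − 1/2) · (1 − 1/41)
       = 82 · 40/82 = 40.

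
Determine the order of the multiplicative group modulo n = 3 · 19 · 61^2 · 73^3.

φ(3) = 3 − 1 = 2.
φ(19) = 19 − 1 = 18.
φ(61^2) = 61^2 − 61^1 = 3721 − 61 = 3660.
φ(73^3) = 73^3 − 73^2 = 389017 − 5329 = 383688.
Multiply: 2 · 18 · 3660 · 383688 = 50554730880.

50554730880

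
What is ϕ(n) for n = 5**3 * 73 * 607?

4363200

φ(5538875) = 5538875 · (1 − 1/5) · (1 − 1/73) · (1 − 1/607)
       = 5538875 · 174528/221555 = 4363200.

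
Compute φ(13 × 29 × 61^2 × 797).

978888960

φ(1118045149) = 1118045149 · (1 − 1/13) · (1 − 1/29) · (1 − 1/61) · (1 − 1/797)
       = 1118045149 · 16047360/18328609 = 978888960.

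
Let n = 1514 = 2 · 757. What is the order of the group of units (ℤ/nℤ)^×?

φ(1514) = 1514 · (1 − 1/2) · (1 − 1/757)
       = 1514 · 756/1514 = 756.

756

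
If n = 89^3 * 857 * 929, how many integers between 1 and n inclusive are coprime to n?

φ(561263184257) = 561263184257 · (1 − 1/89) · (1 − 1/857) · (1 − 1/929)
       = 561263184257 · 69904384/70857617 = 553712625664.

553712625664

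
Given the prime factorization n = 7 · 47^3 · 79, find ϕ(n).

47555352

φ(57414119) = 57414119 · (1 − 1/7) · (1 − 1/47) · (1 − 1/79)
       = 57414119 · 21528/25991 = 47555352.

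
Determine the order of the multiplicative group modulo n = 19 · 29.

504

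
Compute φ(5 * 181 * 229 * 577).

94556160

φ(5) = 5 − 1 = 4.
φ(181) = 181 − 1 = 180.
φ(229) = 229 − 1 = 228.
φ(577) = 577 − 1 = 576.
Multiply: 4 · 180 · 228 · 576 = 94556160.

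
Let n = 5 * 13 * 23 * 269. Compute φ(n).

φ(402155) = 402155 · (1 − 1/5) · (1 − 1/13) · (1 − 1/23) · (1 − 1/269)
       = 402155 · 283008/402155 = 283008.

283008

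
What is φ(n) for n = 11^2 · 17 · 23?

φ(11^2) = 11^1·(11−1) = 11·10 = 110.
φ(17) = 17 − 1 = 16.
φ(23) = 23 − 1 = 22.
Multiply: 110 · 16 · 22 = 38720.

38720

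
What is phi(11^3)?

φ(1331) = 1331 · (1 − 1/11)
       = 1331 · 10/11 = 1210.

1210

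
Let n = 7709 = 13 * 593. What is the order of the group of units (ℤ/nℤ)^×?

φ(7709) = 7709 · (1 − 1/13) · (1 − 1/593)
       = 7709 · 7104/7709 = 7104.

7104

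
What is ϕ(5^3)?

100

φ(125) = 125 · (1 − 1/5)
       = 125 · 4/5 = 100.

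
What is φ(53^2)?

2756

φ(53^2) = 53^1·(53−1) = 53·52 = 2756.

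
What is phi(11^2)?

110

φ(11^2) = 11^1·(11−1) = 11·10 = 110.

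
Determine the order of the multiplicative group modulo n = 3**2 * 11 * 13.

φ(1287) = 1287 · (1 − 1/3) · (1 − 1/11) · (1 − 1/13)
       = 1287 · 240/429 = 720.

720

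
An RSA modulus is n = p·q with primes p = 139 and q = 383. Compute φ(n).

52716

φ(53237) = 53237 · (1 − 1/139) · (1 − 1/383)
       = 53237 · 52716/53237 = 52716.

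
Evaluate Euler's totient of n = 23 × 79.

φ(23) = 23 − 1 = 22.
φ(79) = 79 − 1 = 78.
Multiply: 22 · 78 = 1716.

1716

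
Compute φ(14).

Factor 14: 14 = 2 × 7.
φ(2) = 2 − 1 = 1.
φ(7) = 7 − 1 = 6.
Multiply: 1 · 6 = 6.

6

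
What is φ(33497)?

Factor 33497: 33497 = 19 · 41 · 43.
φ(19) = 19 − 1 = 18.
φ(41) = 41 − 1 = 40.
φ(43) = 43 − 1 = 42.
Multiply: 18 · 40 · 42 = 30240.

30240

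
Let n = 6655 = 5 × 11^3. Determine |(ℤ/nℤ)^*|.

φ(5) = 5 − 1 = 4.
φ(11^3) = 11^2·(11−1) = 121·10 = 1210.
Multiply: 4 · 1210 = 4840.

4840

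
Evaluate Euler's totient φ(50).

20

Factor 50: 50 = 2 × 5^2.
φ(50) = 50 · (1 − 1/2) · (1 − 1/5)
       = 50 · 4/10 = 20.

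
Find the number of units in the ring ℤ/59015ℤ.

40320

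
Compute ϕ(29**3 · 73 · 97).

162763776

φ(29^3) = 29^2·(29−1) = 841·28 = 23548.
φ(73) = 73 − 1 = 72.
φ(97) = 97 − 1 = 96.
Multiply: 23548 · 72 · 96 = 162763776.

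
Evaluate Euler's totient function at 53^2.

φ(2809) = 2809 · (1 − 1/53)
       = 2809 · 52/53 = 2756.

2756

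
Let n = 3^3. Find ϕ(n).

18

φ(27) = 27 · (1 − 1/3)
       = 27 · 2/3 = 18.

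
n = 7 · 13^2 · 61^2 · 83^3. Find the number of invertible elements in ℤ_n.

1935204972480

φ(7) = 7 − 1 = 6.
φ(13^2) = 13^2 − 13^1 = 169 − 13 = 156.
φ(61^2) = 61^2 − 61^1 = 3721 − 61 = 3660.
φ(83^3) = 83^3 − 83^2 = 571787 − 6889 = 564898.
Since φ is multiplicative, φ(2516973782141) = 6 · 156 · 3660 · 564898 = 1935204972480.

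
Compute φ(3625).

2800

First factor: 3625 = 5**3 · 29.
φ(5^3) = 5^3 − 5^2 = 125 − 25 = 100.
φ(29) = 29 − 1 = 28.
Multiply: 100 · 28 = 2800.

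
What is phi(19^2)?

φ(361) = 361 · (1 − 1/19)
       = 361 · 18/19 = 342.

342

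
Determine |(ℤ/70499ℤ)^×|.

53760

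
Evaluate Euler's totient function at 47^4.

φ(47^4) = 47^4 − 47^3 = 4879681 − 103823 = 4775858.

4775858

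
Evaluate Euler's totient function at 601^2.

φ(361201) = 361201 · (1 − 1/601)
       = 361201 · 600/601 = 360600.

360600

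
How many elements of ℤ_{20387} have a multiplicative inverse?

Prime factorization: 20387 = 19 × 29 × 37.
φ(20387) = 20387 · (1 − 1/19) · (1 − 1/29) · (1 − 1/37)
       = 20387 · 18144/20387 = 18144.

18144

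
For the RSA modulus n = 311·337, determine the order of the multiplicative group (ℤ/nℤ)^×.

φ(n) = (p − 1)(q − 1) = (311−1)(337−1) = 310·336 = 104160.

104160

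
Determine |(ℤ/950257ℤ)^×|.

Factor 950257: 950257 = 7^2 * 11 * 41 * 43.
φ(950257) = 950257 · (1 − 1/7) · (1 − 1/11) · (1 − 1/41) · (1 − 1/43)
       = 950257 · 100800/135751 = 705600.

705600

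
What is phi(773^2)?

φ(597529) = 597529 · (1 − 1/773)
       = 597529 · 772/773 = 596756.

596756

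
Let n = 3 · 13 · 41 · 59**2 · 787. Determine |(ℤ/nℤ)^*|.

2582104320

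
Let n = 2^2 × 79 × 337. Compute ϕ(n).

φ(2^2) = 2^2 − 2^1 = 4 − 2 = 2.
φ(79) = 79 − 1 = 78.
φ(337) = 337 − 1 = 336.
Multiply: 2 · 78 · 336 = 52416.

52416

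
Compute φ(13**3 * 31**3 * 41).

2338689600

φ(2683483907) = 2683483907 · (1 − 1/13) · (1 − 1/31) · (1 − 1/41)
       = 2683483907 · 14400/16523 = 2338689600.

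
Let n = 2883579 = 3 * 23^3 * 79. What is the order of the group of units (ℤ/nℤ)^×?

1815528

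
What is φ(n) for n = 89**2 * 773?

φ(6122933) = 6122933 · (1 − 1/89) · (1 − 1/773)
       = 6122933 · 67936/68797 = 6046304.

6046304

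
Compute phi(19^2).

342

φ(19^2) = 19^1·(19−1) = 19·18 = 342.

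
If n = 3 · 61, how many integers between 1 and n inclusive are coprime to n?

120

φ(3) = 3 − 1 = 2.
φ(61) = 61 − 1 = 60.
φ(183) = 2 × 60 = 120.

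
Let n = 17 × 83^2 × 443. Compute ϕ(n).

48132032

φ(17) = 17 − 1 = 16.
φ(83^2) = 83^2 − 83^1 = 6889 − 83 = 6806.
φ(443) = 443 − 1 = 442.
Multiply: 16 · 6806 · 442 = 48132032.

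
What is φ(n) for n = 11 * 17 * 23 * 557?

1957120

φ(2395657) = 2395657 · (1 − 1/11) · (1 − 1/17) · (1 − 1/23) · (1 − 1/557)
       = 2395657 · 1957120/2395657 = 1957120.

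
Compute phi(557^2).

309692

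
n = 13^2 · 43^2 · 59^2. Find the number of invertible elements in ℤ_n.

φ(1087746361) = 1087746361 · (1 − 1/13) · (1 − 1/43) · (1 − 1/59)
       = 1087746361 · 29232/32981 = 964100592.

964100592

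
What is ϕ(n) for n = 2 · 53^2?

2756

φ(5618) = 5618 · (1 − 1/2) · (1 − 1/53)
       = 5618 · 52/106 = 2756.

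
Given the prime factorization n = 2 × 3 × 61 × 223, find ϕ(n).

φ(2) = 2 − 1 = 1.
φ(3) = 3 − 1 = 2.
φ(61) = 61 − 1 = 60.
φ(223) = 223 − 1 = 222.
φ(81618) = 1 × 2 × 60 × 222 = 26640.

26640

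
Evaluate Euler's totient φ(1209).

720

1209 = 3 · 13 · 31.
φ(3) = 3 − 1 = 2.
φ(13) = 13 − 1 = 12.
φ(31) = 31 − 1 = 30.
Multiply: 2 · 12 · 30 = 720.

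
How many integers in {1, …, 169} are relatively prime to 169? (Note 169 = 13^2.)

φ(169) = 169 · (1 − 1/13)
       = 169 · 12/13 = 156.

156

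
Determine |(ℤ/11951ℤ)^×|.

10368

11951 = 17 * 19 * 37.
φ(17) = 17 − 1 = 16.
φ(19) = 19 − 1 = 18.
φ(37) = 37 − 1 = 36.
Since φ is multiplicative, φ(11951) = 16 · 18 · 36 = 10368.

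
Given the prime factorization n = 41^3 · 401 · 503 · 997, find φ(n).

13447784832000

φ(13859867745611) = 13859867745611 · (1 − 1/41) · (1 − 1/401) · (1 − 1/503) · (1 − 1/997)
       = 13859867745611 · 7999872000/8245013531 = 13447784832000.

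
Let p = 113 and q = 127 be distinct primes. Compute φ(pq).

14112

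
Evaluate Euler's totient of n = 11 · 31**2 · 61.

558000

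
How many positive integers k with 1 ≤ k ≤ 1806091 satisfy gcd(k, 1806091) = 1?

1411200

Prime factorization: 1806091 = 7^2 × 29 × 31 × 41.
φ(1806091) = 1806091 · (1 − 1/7) · (1 − 1/29) · (1 − 1/31) · (1 − 1/41)
       = 1806091 · 201600/258013 = 1411200.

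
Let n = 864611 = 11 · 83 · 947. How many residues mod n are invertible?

φ(11) = 11 − 1 = 10.
φ(83) = 83 − 1 = 82.
φ(947) = 947 − 1 = 946.
φ(864611) = 10 × 82 × 946 = 775720.

775720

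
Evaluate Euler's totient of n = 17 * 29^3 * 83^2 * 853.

φ(2436397420321) = 2436397420321 · (1 − 1/17) · (1 − 1/29) · (1 − 1/83) · (1 − 1/853)
       = 2436397420321 · 31299072/34903907 = 2184769122816.

2184769122816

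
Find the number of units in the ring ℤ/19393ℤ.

16800

First factor: 19393 = 11 * 41 * 43.
φ(19393) = 19393 · (1 − 1/11) · (1 − 1/41) · (1 − 1/43)
       = 19393 · 16800/19393 = 16800.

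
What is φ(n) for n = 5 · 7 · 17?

φ(5) = 5 − 1 = 4.
φ(7) = 7 − 1 = 6.
φ(17) = 17 − 1 = 16.
Multiply: 4 · 6 · 16 = 384.

384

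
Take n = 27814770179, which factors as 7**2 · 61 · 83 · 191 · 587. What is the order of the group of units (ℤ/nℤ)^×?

φ(27814770179) = 27814770179 · (1 − 1/7) · (1 − 1/61) · (1 − 1/83) · (1 − 1/191) · (1 − 1/587)
       = 27814770179 · 3286756800/3973538597 = 23007297600.

23007297600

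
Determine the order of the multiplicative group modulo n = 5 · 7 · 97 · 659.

1516032

φ(2237305) = 2237305 · (1 − 1/5) · (1 − 1/7) · (1 − 1/97) · (1 − 1/659)
       = 2237305 · 1516032/2237305 = 1516032.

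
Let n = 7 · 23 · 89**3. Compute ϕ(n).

92010336

φ(113500009) = 113500009 · (1 − 1/7) · (1 − 1/23) · (1 − 1/89)
       = 113500009 · 11616/14329 = 92010336.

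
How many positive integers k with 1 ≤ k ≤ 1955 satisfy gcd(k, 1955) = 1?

1408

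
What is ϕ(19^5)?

φ(2476099) = 2476099 · (1 − 1/19)
       = 2476099 · 18/19 = 2345778.

2345778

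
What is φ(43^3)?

77658

φ(43^3) = 43^3 − 43^2 = 79507 − 1849 = 77658.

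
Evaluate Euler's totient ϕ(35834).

First factor: 35834 = 2 × 19 × 23 × 41.
φ(2) = 2 − 1 = 1.
φ(19) = 19 − 1 = 18.
φ(23) = 23 − 1 = 22.
φ(41) = 41 − 1 = 40.
φ(35834) = 1 × 18 × 22 × 40 = 15840.

15840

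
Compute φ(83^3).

564898

φ(571787) = 571787 · (1 − 1/83)
       = 571787 · 82/83 = 564898.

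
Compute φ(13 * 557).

φ(7241) = 7241 · (1 − 1/13) · (1 − 1/557)
       = 7241 · 6672/7241 = 6672.

6672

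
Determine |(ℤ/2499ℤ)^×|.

1344

2499 = 3 · 7^2 · 17.
φ(3) = 3 − 1 = 2.
φ(7^2) = 7^2 − 7^1 = 49 − 7 = 42.
φ(17) = 17 − 1 = 16.
φ(2499) = 2 × 42 × 16 = 1344.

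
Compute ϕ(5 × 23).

88

φ(5) = 5 − 1 = 4.
φ(23) = 23 − 1 = 22.
Since φ is multiplicative, φ(115) = 4 · 22 = 88.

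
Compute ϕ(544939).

Prime factorization: 544939 = 19 * 23 * 29 * 43.
φ(544939) = 544939 · (1 − 1/19) · (1 − 1/23) · (1 − 1/29) · (1 − 1/43)
       = 544939 · 465696/544939 = 465696.

465696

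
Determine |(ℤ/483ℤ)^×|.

264

Prime factorization: 483 = 3 × 7 × 23.
φ(3) = 3 − 1 = 2.
φ(7) = 7 − 1 = 6.
φ(23) = 23 − 1 = 22.
Since φ is multiplicative, φ(483) = 2 · 6 · 22 = 264.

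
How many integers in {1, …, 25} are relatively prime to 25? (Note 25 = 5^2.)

20

φ(25) = 25 · (1 − 1/5)
       = 25 · 4/5 = 20.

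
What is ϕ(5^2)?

φ(5^2) = 5^1·(5−1) = 5·4 = 20.

20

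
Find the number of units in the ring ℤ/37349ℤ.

37349 = 13^3 × 17.
φ(13^3) = 13^3 − 13^2 = 2197 − 169 = 2028.
φ(17) = 17 − 1 = 16.
φ(37349) = 2028 × 16 = 32448.

32448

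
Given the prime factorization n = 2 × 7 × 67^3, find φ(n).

φ(4210682) = 4210682 · (1 − 1/2) · (1 − 1/7) · (1 − 1/67)
       = 4210682 · 396/938 = 1777644.

1777644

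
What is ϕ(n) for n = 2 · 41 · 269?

10720

φ(2) = 2 − 1 = 1.
φ(41) = 41 − 1 = 40.
φ(269) = 269 − 1 = 268.
φ(22058) = 1 × 40 × 268 = 10720.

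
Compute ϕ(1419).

Factor 1419: 1419 = 3 · 11 · 43.
φ(1419) = 1419 · (1 − 1/3) · (1 − 1/11) · (1 − 1/43)
       = 1419 · 840/1419 = 840.

840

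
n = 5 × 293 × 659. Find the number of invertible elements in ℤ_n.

φ(5) = 5 − 1 = 4.
φ(293) = 293 − 1 = 292.
φ(659) = 659 − 1 = 658.
Since φ is multiplicative, φ(965435) = 4 · 292 · 658 = 768544.

768544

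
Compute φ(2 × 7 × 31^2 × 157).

870480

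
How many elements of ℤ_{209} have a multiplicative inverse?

180

Prime factorization: 209 = 11 × 19.
φ(11) = 11 − 1 = 10.
φ(19) = 19 − 1 = 18.
Multiply: 10 · 18 = 180.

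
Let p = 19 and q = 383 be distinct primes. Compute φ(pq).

6876

φ(pq) = (p−1)(q−1) = 18 · 382 = 6876.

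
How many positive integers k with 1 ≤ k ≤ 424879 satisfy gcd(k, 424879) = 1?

Factor 424879: 424879 = 7^2 · 13 · 23 · 29.
φ(7^2) = 7^2 − 7^1 = 49 − 7 = 42.
φ(13) = 13 − 1 = 12.
φ(23) = 23 − 1 = 22.
φ(29) = 29 − 1 = 28.
Since φ is multiplicative, φ(424879) = 42 · 12 · 22 · 28 = 310464.

310464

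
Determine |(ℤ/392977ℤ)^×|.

Factor 392977: 392977 = 13 × 19 × 37 × 43.
φ(13) = 13 − 1 = 12.
φ(19) = 19 − 1 = 18.
φ(37) = 37 − 1 = 36.
φ(43) = 43 − 1 = 42.
Since φ is multiplicative, φ(392977) = 12 · 18 · 36 · 42 = 326592.

326592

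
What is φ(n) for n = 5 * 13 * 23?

φ(1495) = 1495 · (1 − 1/5) · (1 − 1/13) · (1 − 1/23)
       = 1495 · 1056/1495 = 1056.

1056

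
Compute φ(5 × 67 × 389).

φ(5) = 5 − 1 = 4.
φ(67) = 67 − 1 = 66.
φ(389) = 389 − 1 = 388.
φ(130315) = 4 × 66 × 388 = 102432.

102432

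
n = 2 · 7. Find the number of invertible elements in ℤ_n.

6

φ(14) = 14 · (1 − 1/2) · (1 − 1/7)
       = 14 · 6/14 = 6.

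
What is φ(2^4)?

8

φ(16) = 16 · (1 − 1/2)
       = 16 · 1/2 = 8.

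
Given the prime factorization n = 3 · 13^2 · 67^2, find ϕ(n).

φ(3) = 3 − 1 = 2.
φ(13^2) = 13^2 − 13^1 = 169 − 13 = 156.
φ(67^2) = 67^2 − 67^1 = 4489 − 67 = 4422.
Multiply: 2 · 156 · 4422 = 1379664.

1379664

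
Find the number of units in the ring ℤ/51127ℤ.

47040

Prime factorization: 51127 = 29 * 41 * 43.
φ(29) = 29 − 1 = 28.
φ(41) = 41 − 1 = 40.
φ(43) = 43 − 1 = 42.
φ(51127) = 28 × 40 × 42 = 47040.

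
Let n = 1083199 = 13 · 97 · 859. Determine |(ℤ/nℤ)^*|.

988416

φ(13) = 13 − 1 = 12.
φ(97) = 97 − 1 = 96.
φ(859) = 859 − 1 = 858.
Multiply: 12 · 96 · 858 = 988416.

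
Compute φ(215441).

First factor: 215441 = 17 · 19 · 23 · 29.
φ(17) = 17 − 1 = 16.
φ(19) = 19 − 1 = 18.
φ(23) = 23 − 1 = 22.
φ(29) = 29 − 1 = 28.
Multiply: 16 · 18 · 22 · 28 = 177408.

177408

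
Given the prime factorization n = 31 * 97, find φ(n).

φ(31) = 31 − 1 = 30.
φ(97) = 97 − 1 = 96.
Since φ is multiplicative, φ(3007) = 30 · 96 = 2880.

2880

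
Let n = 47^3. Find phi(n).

101614

φ(47^3) = 47^2·(47−1) = 2209·46 = 101614.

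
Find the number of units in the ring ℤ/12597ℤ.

6912

First factor: 12597 = 3 · 13 · 17 · 19.
φ(12597) = 12597 · (1 − 1/3) · (1 − 1/13) · (1 − 1/17) · (1 − 1/19)
       = 12597 · 6912/12597 = 6912.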